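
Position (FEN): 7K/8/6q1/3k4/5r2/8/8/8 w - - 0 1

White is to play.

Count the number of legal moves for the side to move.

White to move; king on h8.
In check: no.
Legal moves: none.
Count: 0.

0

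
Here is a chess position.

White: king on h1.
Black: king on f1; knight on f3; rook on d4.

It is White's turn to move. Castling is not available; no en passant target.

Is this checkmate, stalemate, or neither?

stalemate

White to move; white king on h1.
In check: no.
King squares — g1: attacked by Kf1; g2: attacked by Kf1; h2: attacked by Nf3.
Legal moves for White: none.
Not in check and no legal moves → stalemate.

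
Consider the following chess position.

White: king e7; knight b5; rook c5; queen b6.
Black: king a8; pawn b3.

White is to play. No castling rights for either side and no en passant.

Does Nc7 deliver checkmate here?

yes

After Nc7: black king on a8; in check: yes, from the white knight on c7.
King squares — a7: attacked by Qb6; b7: attacked by Qb6; b8: attacked by Qb6.
Black has no legal moves → checkmate.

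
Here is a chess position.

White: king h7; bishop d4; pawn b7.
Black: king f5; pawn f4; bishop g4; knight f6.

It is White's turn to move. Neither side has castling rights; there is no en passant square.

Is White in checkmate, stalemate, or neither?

White to move; white king on h7.
In check: yes, from the black knight on f6.
King squares — g6: attacked by Kf5; h6: available; g7: available; g8: attacked by Nf6; h8: available.
Legal moves for White: Kh8, Kg7, Kh6, Bxf6.
White is in check but has 4 legal moves → neither.

neither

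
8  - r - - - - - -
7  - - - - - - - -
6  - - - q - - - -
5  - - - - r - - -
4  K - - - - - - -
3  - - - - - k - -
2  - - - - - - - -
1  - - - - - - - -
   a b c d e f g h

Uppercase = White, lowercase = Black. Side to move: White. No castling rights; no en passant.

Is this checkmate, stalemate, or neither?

White to move; white king on a4.
In check: no.
King squares — a3: attacked by Qd6; b3: attacked by Rb8; b4: attacked by Qd6; a5: attacked by Re5; b5: attacked by Re5.
Legal moves for White: none.
Not in check and no legal moves → stalemate.

stalemate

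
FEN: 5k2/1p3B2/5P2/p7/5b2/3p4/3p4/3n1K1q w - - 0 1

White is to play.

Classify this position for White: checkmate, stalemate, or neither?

White to move; white king on f1.
In check: yes, from the black queen on h1.
King squares — e1: attacked by Qh1; g1: attacked by Qh1; e2: attacked by Pd3; f2: attacked by Nd1; g2: attacked by Qh1.
Legal moves for White: none.
In check with no legal moves → checkmate.

checkmate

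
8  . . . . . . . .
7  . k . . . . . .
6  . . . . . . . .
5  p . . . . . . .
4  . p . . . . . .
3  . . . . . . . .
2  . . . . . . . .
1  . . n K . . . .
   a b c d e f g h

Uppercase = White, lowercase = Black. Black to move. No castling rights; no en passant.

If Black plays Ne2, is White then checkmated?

no

After Ne2: white king on d1; in check: no.
White is not in check, so this cannot be checkmate.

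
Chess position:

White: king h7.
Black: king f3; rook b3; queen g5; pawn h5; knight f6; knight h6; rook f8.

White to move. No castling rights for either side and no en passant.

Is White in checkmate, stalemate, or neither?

White to move; white king on h7.
In check: yes, from the black knight on f6.
King squares — g6: attacked by Qg5; h6: attacked by Qg5; g7: attacked by Qg5; g8: attacked by Qg5; h8: attacked by Rf8.
Legal moves for White: none.
In check with no legal moves → checkmate.

checkmate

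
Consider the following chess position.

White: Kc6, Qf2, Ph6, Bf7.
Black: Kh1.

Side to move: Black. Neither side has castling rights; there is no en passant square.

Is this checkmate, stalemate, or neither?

stalemate

Black to move; black king on h1.
In check: no.
King squares — g1: attacked by Qf2; g2: attacked by Qf2; h2: attacked by Qf2.
Legal moves for Black: none.
Not in check and no legal moves → stalemate.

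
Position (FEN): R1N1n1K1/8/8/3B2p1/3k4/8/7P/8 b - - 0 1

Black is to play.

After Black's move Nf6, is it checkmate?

After Nf6: white king on g8; in check: yes, from the black knight on f6.
White has 4 legal replies: Kh8, Kf8, Kg7, Kf7.
In check but a legal move exists → not checkmate.

no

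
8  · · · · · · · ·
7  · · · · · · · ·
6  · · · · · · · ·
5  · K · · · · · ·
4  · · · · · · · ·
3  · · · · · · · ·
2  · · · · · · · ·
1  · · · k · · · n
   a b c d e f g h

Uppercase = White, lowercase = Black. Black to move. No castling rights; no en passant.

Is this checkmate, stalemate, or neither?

Black to move; black king on d1.
In check: no.
Legal moves for Black: Ng3, Nf2, Ke2, Kd2, Kc2, Ke1, Kc1.
Black has 7 legal moves and is not in check → neither.

neither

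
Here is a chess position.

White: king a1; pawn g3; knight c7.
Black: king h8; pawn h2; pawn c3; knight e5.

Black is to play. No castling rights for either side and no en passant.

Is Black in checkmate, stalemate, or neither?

neither

Black to move; black king on h8.
In check: no.
Legal moves for Black: Kg8, Kh7, Kg7, Nf7, Nd7, Ng6, Nc6, Ng4, Nc4, Nf3, Nd3, c2, h1=Q+, h1=R+, h1=B, h1=N.
Black has 16 legal moves and is not in check → neither.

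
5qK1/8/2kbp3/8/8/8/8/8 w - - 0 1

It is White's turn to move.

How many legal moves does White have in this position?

White to move; king on g8.
In check: yes, from the black queen on f8.
Legal moves: Kh7.
Count: 1.

1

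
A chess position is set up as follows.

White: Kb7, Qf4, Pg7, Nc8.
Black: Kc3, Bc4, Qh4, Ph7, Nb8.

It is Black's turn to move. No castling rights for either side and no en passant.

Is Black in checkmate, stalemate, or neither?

neither

Black to move; black king on c3.
In check: no.
Legal moves for Black include: Nd7, Nc6, Na6, Qd8, Qe7+, Qh6, Qf6, Qh5, Qg5, Qg4, Qxf4, Qh3, Qg3, Qh2, Qf2, Qh1+, Qe1, Bg8, ... (list truncated; more exist).
Black has legal moves and is not in check → neither.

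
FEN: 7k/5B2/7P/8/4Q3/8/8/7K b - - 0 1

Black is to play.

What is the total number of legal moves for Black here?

Black to move; king on h8.
In check: no.
Legal moves: none.
Count: 0.

0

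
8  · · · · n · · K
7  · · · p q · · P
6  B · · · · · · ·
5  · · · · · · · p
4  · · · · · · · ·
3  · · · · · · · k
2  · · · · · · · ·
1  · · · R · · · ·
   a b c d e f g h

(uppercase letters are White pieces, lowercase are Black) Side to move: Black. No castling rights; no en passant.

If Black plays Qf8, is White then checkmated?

yes

After Qf8: white king on h8; in check: yes, from the black queen on f8.
King squares — g7: attacked by Ne8; h7: own pawn; g8: attacked by Qf8.
White has no legal moves → checkmate.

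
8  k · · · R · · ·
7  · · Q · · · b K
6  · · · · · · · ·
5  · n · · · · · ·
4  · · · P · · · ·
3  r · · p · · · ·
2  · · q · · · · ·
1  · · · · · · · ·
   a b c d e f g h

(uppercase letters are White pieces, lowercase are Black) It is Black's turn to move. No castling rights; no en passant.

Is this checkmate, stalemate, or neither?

Black to move; black king on a8.
In check: yes, from the white rook on e8.
King squares — a7: attacked by Qc7; b7: attacked by Qc7; b8: attacked by Qc7.
Legal moves for Black: none.
In check with no legal moves → checkmate.

checkmate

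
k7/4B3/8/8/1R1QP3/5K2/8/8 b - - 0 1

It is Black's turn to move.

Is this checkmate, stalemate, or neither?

stalemate

Black to move; black king on a8.
In check: no.
King squares — a7: attacked by Qd4; b7: attacked by Rb4; b8: attacked by Rb4.
Legal moves for Black: none.
Not in check and no legal moves → stalemate.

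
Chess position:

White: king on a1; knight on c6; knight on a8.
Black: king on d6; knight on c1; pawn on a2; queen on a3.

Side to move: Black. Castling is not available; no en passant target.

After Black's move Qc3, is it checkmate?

After Qc3: white king on a1; in check: yes, from the black queen on c3.
King squares — b1: attacked by Pa2; a2: attacked by Nc1; b2: attacked by Qc3.
White has no legal moves → checkmate.

yes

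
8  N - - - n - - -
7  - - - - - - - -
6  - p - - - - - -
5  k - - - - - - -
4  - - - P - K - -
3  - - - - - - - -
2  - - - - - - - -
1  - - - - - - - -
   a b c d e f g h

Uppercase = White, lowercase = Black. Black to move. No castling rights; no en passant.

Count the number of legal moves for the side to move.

9

Black to move; king on a5.
In check: no.
Legal moves: Ng7, Nc7, Nf6, Nd6, Ka6, Kb5, Kb4, Ka4, b5.
Count: 9.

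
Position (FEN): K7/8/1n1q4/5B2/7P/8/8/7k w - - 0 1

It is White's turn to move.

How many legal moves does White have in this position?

White to move; king on a8.
In check: yes, from the black knight on b6.
Legal moves: Kb7, Ka7.
Count: 2.

2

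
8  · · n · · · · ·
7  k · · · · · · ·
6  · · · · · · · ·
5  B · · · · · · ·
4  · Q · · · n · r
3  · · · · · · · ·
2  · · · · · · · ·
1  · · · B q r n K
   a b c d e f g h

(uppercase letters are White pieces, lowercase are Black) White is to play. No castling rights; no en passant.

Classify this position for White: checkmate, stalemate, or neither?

checkmate

White to move; white king on h1.
In check: yes, from the black rook on h4.
King squares — g1: attacked by Rf1; g2: attacked by Nf4; h2: attacked by Rh4.
Legal moves for White: none.
In check with no legal moves → checkmate.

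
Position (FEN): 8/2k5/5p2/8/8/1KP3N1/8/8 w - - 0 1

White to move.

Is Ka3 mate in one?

After Ka3: black king on c7; in check: no.
Black is not in check, so this cannot be checkmate.

no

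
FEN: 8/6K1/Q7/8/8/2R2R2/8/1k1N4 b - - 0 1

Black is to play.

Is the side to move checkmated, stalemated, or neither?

Black to move; black king on b1.
In check: no.
King squares — a1: attacked by Qa6; c1: attacked by Rc3; a2: attacked by Qa6; b2: attacked by Nd1; c2: attacked by Rc3.
Legal moves for Black: none.
Not in check and no legal moves → stalemate.

stalemate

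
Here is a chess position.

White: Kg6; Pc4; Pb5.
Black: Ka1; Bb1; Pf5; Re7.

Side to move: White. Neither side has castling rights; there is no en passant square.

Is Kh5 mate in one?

After Kh5: black king on a1; in check: no.
Black is not in check, so this cannot be checkmate.

no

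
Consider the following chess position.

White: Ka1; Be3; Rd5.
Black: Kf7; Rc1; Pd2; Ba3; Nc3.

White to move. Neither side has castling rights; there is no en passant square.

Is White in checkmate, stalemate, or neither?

checkmate

White to move; white king on a1.
In check: yes, from the black rook on c1.
King squares — b1: attacked by Rc1; a2: attacked by Nc3; b2: attacked by Ba3.
Legal moves for White: none.
In check with no legal moves → checkmate.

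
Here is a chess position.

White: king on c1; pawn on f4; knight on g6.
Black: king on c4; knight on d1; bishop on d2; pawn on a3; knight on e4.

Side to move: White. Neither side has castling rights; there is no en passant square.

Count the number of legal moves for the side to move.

White to move; king on c1.
In check: yes, from the black bishop on d2.
Legal moves: Kc2, Kxd1, Kb1.
Count: 3.

3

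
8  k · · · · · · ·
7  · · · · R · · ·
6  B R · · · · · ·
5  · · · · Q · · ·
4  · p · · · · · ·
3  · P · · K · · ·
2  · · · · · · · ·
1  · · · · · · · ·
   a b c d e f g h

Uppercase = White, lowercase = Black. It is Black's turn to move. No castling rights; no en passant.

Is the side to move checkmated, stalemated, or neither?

stalemate

Black to move; black king on a8.
In check: no.
King squares — a7: attacked by Re7; b7: attacked by Ba6; b8: attacked by Qe5.
Legal moves for Black: none.
Not in check and no legal moves → stalemate.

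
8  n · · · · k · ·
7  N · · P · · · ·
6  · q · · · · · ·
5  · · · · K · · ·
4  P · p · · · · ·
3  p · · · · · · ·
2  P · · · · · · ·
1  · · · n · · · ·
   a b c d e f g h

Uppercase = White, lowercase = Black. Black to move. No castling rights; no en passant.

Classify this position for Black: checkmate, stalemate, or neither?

neither

Black to move; black king on f8.
In check: no.
Legal moves for Black include: Kg8, Kg7, Kf7, Ke7, Nc7, Qd8, Qb8+, Qc7+, Qb7, Qxa7, Qh6, Qg6, Qf6+, Qe6+, Qd6+, Qc6, Qa6, Qc5+, ... (list truncated; more exist).
Black has legal moves and is not in check → neither.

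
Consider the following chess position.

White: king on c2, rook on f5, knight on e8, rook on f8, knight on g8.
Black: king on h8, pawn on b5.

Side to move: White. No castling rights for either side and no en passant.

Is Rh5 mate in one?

yes

After Rh5: black king on h8; in check: yes, from the white rook on h5.
King squares — g7: attacked by Ne8; h7: attacked by Rh5; g8: attacked by Rf8.
Black has no legal moves → checkmate.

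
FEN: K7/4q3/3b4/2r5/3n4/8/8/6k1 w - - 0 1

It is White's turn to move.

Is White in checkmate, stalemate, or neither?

stalemate

White to move; white king on a8.
In check: no.
King squares — a7: attacked by Qe7; b7: attacked by Qe7; b8: attacked by Bd6.
Legal moves for White: none.
Not in check and no legal moves → stalemate.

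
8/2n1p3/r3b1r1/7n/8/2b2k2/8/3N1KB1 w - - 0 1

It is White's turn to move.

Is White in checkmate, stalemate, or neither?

neither

White to move; white king on f1.
In check: no.
Legal moves for White: Ba7, Bb6, Bc5, Bd4, Be3, Bh2, Bf2, Ne3, Nxc3, Nf2, Nb2.
White has 11 legal moves and is not in check → neither.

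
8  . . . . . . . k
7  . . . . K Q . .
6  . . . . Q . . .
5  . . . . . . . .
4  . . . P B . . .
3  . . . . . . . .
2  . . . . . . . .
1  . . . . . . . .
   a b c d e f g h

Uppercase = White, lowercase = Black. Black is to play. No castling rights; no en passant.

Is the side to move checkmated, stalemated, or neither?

stalemate

Black to move; black king on h8.
In check: no.
King squares — g7: attacked by Qf7; h7: attacked by Be4; g8: attacked by Qf7.
Legal moves for Black: none.
Not in check and no legal moves → stalemate.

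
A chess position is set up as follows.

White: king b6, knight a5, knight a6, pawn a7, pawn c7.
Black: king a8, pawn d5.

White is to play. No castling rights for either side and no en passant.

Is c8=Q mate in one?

yes

After c8=Q: black king on a8; in check: yes, from the white queen on c8.
King squares — a7: attacked by Kb6; b7: attacked by Na5; b8: attacked by Na6.
Black has no legal moves → checkmate.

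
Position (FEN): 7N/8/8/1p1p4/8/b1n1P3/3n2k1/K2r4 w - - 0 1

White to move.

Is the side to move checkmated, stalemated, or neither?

White to move; white king on a1.
In check: yes, from the black rook on d1.
King squares — b1: attacked by Rd1; a2: attacked by Nc3; b2: attacked by Ba3.
Legal moves for White: none.
In check with no legal moves → checkmate.

checkmate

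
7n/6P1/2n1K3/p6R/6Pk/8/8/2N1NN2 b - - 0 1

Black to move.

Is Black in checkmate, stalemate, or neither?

Black to move; black king on h4.
In check: yes, from the white rook on h5.
Legal moves for Black: Kxg4.
Black is in check but has 1 legal move → neither.

neither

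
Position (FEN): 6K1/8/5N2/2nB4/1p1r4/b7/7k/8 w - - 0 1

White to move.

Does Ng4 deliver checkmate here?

After Ng4: black king on h2; in check: yes, from the white knight on g4.
Black has 4 legal replies: Kh3, Kg3, Kg1, Rxg4+.
In check but a legal move exists → not checkmate.

no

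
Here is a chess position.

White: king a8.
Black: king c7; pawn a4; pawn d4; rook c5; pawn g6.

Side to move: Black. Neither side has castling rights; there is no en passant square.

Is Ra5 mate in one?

yes

After Ra5: white king on a8; in check: yes, from the black rook on a5.
King squares — a7: attacked by Ra5; b7: attacked by Kc7; b8: attacked by Kc7.
White has no legal moves → checkmate.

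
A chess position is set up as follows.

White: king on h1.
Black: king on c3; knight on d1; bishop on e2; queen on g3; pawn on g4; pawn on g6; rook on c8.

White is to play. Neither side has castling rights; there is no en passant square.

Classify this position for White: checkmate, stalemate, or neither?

White to move; white king on h1.
In check: no.
King squares — g1: attacked by Qg3; g2: attacked by Qg3; h2: attacked by Qg3.
Legal moves for White: none.
Not in check and no legal moves → stalemate.

stalemate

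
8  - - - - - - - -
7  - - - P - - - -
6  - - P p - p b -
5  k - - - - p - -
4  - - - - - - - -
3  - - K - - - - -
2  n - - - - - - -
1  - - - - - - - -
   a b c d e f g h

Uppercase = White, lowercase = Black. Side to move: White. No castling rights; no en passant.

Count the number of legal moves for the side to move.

White to move; king on c3.
In check: yes, from the black knight on a2.
Legal moves: Kd4, Kc4, Kd3, Kb3, Kd2, Kc2, Kb2.
Count: 7.

7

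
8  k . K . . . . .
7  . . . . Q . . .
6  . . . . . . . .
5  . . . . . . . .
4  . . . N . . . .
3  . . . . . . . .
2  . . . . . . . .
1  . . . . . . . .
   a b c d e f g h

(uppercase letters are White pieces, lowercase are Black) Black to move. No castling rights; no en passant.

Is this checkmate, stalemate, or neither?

Black to move; black king on a8.
In check: no.
King squares — a7: attacked by Qe7; b7: attacked by Qe7; b8: attacked by Kc8.
Legal moves for Black: none.
Not in check and no legal moves → stalemate.

stalemate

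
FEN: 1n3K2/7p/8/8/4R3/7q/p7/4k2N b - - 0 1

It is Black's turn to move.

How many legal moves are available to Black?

Black to move; king on e1.
In check: yes, from the white rook on e4.
Legal moves: Kd2, Kf1, Kd1, Qe3.
Count: 4.

4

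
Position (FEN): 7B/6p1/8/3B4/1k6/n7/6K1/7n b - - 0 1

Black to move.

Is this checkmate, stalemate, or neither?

neither

Black to move; black king on b4.
In check: no.
Legal moves for Black: Kc5, Kb5, Ka5, Ka4, Kc3, Nb5, Nc4, Nc2, Nb1, Ng3, Nf2, g6, g5.
Black has 13 legal moves and is not in check → neither.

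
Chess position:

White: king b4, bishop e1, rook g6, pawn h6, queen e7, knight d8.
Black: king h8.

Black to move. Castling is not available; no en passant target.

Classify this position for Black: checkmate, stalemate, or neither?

stalemate

Black to move; black king on h8.
In check: no.
King squares — g7: attacked by Rg6; h7: attacked by Qe7; g8: attacked by Rg6.
Legal moves for Black: none.
Not in check and no legal moves → stalemate.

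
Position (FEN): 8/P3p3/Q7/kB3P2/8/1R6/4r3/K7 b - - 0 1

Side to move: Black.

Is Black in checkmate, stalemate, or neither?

Black to move; black king on a5.
In check: yes, from the white queen on a6.
King squares — a4: attacked by Bb5; b4: attacked by Rb3; b5: attacked by Rb3; a6: attacked by Bb5; b6: attacked by Qa6.
Legal moves for Black: none.
In check with no legal moves → checkmate.

checkmate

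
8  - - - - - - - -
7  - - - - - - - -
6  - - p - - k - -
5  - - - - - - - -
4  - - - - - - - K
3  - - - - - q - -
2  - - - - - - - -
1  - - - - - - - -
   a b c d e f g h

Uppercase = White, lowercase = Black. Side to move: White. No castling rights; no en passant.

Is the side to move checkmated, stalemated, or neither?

White to move; white king on h4.
In check: no.
King squares — g3: attacked by Qf3; h3: attacked by Qf3; g4: attacked by Qf3; g5: attacked by Kf6; h5: attacked by Qf3.
Legal moves for White: none.
Not in check and no legal moves → stalemate.

stalemate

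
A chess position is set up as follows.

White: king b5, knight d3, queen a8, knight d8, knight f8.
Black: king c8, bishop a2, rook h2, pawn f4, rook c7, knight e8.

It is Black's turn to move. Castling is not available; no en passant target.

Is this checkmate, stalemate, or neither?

Black to move; black king on c8.
In check: yes, from the white queen on a8.
King squares — b7: attacked by Qa8; c7: own rook; d7: attacked by Nf8; b8: attacked by Qa8; d8: attacked by Qa8.
Legal moves for Black: none.
In check with no legal moves → checkmate.

checkmate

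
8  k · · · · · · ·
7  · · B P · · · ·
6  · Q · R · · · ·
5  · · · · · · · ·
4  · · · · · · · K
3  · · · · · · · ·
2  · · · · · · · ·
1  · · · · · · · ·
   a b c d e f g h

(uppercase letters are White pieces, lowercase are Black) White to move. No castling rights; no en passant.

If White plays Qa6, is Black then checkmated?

yes

After Qa6: black king on a8; in check: yes, from the white queen on a6.
King squares — a7: attacked by Qa6; b7: attacked by Qa6; b8: attacked by Bc7.
Black has no legal moves → checkmate.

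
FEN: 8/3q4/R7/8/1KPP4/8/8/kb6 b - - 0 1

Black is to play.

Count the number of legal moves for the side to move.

Black to move; king on a1.
In check: yes, from the white rook on a6.
Legal moves: Kb2, Qa4+, Ba2.
Count: 3.

3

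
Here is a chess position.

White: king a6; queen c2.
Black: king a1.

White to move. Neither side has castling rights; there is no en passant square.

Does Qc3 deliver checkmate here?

no

After Qc3: black king on a1; in check: yes, from the white queen on c3.
Black has 2 legal replies: Ka2, Kb1.
In check but a legal move exists → not checkmate.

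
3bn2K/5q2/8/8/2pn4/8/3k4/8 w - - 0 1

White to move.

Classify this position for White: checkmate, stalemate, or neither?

stalemate

White to move; white king on h8.
In check: no.
King squares — g7: attacked by Qf7; h7: attacked by Qf7; g8: attacked by Qf7.
Legal moves for White: none.
Not in check and no legal moves → stalemate.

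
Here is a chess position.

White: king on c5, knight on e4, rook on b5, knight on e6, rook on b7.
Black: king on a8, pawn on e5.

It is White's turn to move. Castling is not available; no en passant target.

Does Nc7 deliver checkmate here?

After Nc7: black king on a8; in check: yes, from the white knight on c7.
King squares — a7: attacked by Rb7; b7: attacked by Rb5; b8: attacked by Rb7.
Black has no legal moves → checkmate.

yes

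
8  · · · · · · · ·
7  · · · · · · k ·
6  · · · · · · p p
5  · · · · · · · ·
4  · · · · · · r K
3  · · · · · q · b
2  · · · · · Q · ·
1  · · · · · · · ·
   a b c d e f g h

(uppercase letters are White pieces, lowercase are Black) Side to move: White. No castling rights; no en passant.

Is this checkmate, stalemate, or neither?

White to move; white king on h4.
In check: yes, from the black rook on g4.
King squares — g3: attacked by Qf3; h3: attacked by Qf3; g4: attacked by Qf3; g5: attacked by Rg4; h5: attacked by Pg6.
Legal moves for White: none.
In check with no legal moves → checkmate.

checkmate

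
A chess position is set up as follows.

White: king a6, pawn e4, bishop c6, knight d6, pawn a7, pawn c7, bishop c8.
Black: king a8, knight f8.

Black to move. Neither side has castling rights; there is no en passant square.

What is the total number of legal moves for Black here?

Black to move; king on a8.
In check: yes, from the white bishop on c6.
Legal moves: none.
Count: 0.

0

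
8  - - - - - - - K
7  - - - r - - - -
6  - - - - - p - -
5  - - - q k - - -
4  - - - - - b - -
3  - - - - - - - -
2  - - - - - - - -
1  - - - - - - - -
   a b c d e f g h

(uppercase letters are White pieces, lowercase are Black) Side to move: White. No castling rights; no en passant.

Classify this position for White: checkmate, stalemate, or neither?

stalemate

White to move; white king on h8.
In check: no.
King squares — g7: attacked by Rd7; h7: attacked by Rd7; g8: attacked by Qd5.
Legal moves for White: none.
Not in check and no legal moves → stalemate.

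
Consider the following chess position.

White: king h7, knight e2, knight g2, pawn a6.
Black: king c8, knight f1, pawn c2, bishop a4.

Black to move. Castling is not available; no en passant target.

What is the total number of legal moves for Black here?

17

Black to move; king on c8.
In check: no.
Legal moves: Kd8, Kb8, Kd7, Kc7, Be8, Bd7, Bc6, Bb5, Bb3, Ng3, Ne3, Nh2, Nd2, c1=Q, c1=R, c1=B, c1=N.
Count: 17.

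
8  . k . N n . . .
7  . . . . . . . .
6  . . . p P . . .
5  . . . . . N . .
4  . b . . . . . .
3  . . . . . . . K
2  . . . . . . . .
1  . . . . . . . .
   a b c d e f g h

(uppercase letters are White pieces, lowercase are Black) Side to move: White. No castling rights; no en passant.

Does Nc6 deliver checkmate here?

After Nc6: black king on b8; in check: yes, from the white knight on c6.
Black has 4 legal replies: Kc8, Ka8, Kc7, Kb7.
In check but a legal move exists → not checkmate.

no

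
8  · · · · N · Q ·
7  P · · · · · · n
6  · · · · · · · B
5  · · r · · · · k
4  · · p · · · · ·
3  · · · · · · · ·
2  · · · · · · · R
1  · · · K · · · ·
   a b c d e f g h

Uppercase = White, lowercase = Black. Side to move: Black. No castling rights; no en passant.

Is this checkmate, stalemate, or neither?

checkmate

Black to move; black king on h5.
In check: yes, from the white rook on h2.
King squares — g4: attacked by Qg8; h4: attacked by Rh2; g5: attacked by Bh6; g6: attacked by Qg8; h6: attacked by Rh2.
Legal moves for Black: none.
In check with no legal moves → checkmate.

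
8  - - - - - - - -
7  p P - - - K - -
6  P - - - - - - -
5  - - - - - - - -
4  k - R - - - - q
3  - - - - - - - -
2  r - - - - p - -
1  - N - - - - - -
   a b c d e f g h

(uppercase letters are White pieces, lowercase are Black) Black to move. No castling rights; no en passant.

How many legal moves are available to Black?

4

Black to move; king on a4.
In check: yes, from the white rook on c4.
Legal moves: Kb5, Ka5, Kb3, Qxc4+.
Count: 4.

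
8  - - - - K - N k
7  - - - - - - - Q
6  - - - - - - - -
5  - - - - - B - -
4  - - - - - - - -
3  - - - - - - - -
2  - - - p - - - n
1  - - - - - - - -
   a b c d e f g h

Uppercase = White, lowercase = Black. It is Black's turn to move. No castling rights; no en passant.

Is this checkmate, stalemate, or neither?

Black to move; black king on h8.
In check: yes, from the white queen on h7.
King squares — g7: attacked by Qh7; h7: attacked by Bf5; g8: attacked by Qh7.
Legal moves for Black: none.
In check with no legal moves → checkmate.

checkmate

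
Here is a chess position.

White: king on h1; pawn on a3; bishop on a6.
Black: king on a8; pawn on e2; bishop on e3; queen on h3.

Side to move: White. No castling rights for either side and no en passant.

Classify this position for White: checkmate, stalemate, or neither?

checkmate

White to move; white king on h1.
In check: yes, from the black queen on h3.
King squares — g1: attacked by Be3; g2: attacked by Qh3; h2: attacked by Qh3.
Legal moves for White: none.
In check with no legal moves → checkmate.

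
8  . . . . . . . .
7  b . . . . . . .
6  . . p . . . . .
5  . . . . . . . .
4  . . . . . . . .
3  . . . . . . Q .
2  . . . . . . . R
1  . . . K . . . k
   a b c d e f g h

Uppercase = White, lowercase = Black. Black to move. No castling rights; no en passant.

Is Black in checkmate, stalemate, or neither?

Black to move; black king on h1.
In check: yes, from the white rook on h2.
King squares — g1: attacked by Qg3; g2: attacked by Rh2; h2: attacked by Qg3.
Legal moves for Black: none.
In check with no legal moves → checkmate.

checkmate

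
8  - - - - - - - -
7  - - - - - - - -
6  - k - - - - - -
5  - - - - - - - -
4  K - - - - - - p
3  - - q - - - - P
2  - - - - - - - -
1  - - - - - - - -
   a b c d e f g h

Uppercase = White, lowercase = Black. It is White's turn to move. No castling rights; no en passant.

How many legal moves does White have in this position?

White to move; king on a4.
In check: no.
Legal moves: none.
Count: 0.

0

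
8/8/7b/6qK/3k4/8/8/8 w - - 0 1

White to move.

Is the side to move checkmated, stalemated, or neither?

checkmate

White to move; white king on h5.
In check: yes, from the black queen on g5.
King squares — g4: attacked by Qg5; h4: attacked by Qg5; g5: attacked by Bh6; g6: attacked by Qg5; h6: attacked by Qg5.
Legal moves for White: none.
In check with no legal moves → checkmate.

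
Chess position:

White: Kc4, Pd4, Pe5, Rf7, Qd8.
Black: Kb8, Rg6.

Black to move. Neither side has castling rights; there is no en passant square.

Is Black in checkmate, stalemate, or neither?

checkmate

Black to move; black king on b8.
In check: yes, from the white queen on d8.
King squares — a7: attacked by Rf7; b7: attacked by Rf7; c7: attacked by Rf7; a8: attacked by Qd8; c8: attacked by Qd8.
Legal moves for Black: none.
In check with no legal moves → checkmate.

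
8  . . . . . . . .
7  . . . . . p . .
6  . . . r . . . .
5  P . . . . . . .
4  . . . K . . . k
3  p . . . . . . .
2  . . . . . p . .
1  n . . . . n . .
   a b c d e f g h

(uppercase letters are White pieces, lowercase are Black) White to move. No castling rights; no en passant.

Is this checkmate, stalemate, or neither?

neither

White to move; white king on d4.
In check: yes, from the black rook on d6.
Legal moves for White: Ke5, Kc5, Ke4, Kc4, Kc3.
White is in check but has 5 legal moves → neither.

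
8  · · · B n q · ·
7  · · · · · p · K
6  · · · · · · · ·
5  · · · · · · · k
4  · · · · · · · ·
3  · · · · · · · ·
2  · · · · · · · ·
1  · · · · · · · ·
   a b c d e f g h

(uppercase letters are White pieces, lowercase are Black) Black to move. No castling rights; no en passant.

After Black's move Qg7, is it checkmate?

After Qg7: white king on h7; in check: yes, from the black queen on g7.
King squares — g6: attacked by Kh5; h6: attacked by Kh5; g7: attacked by Ne8; g8: attacked by Qg7; h8: attacked by Qg7.
White has no legal moves → checkmate.

yes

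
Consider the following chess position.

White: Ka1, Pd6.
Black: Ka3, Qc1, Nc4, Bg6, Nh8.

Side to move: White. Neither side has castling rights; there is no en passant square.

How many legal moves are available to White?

0

White to move; king on a1.
In check: yes, from the black queen on c1.
Legal moves: none.
Count: 0.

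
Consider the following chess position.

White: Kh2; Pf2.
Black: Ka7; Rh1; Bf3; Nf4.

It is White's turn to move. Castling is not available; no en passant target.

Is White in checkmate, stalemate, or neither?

neither

White to move; white king on h2.
In check: yes, from the black rook on h1.
Legal moves for White: Kg3.
White is in check but has 1 legal move → neither.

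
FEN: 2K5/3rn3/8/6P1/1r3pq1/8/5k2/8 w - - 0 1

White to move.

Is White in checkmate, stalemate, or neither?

White to move; white king on c8.
In check: yes, from the black knight on e7.
King squares — b7: attacked by Rb4; c7: attacked by Rd7; d7: attacked by Qg4; b8: attacked by Rb4; d8: attacked by Rd7.
Legal moves for White: none.
In check with no legal moves → checkmate.

checkmate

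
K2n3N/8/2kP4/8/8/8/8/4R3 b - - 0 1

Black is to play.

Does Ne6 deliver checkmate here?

After Ne6: white king on a8; in check: no.
White is not in check, so this cannot be checkmate.

no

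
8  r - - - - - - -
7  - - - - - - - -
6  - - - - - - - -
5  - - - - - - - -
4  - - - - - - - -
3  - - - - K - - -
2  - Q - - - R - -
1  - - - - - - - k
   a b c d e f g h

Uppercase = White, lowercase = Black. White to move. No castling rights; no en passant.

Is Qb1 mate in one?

After Qb1: black king on h1; in check: yes, from the white queen on b1.
King squares — g1: attacked by Qb1; g2: attacked by Rf2; h2: attacked by Rf2.
Black has no legal moves → checkmate.

yes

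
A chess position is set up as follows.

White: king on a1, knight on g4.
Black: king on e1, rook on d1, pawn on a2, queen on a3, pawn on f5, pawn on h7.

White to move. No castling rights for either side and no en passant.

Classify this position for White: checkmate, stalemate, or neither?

checkmate

White to move; white king on a1.
In check: yes, from the black rook on d1.
King squares — b1: attacked by Rd1; a2: attacked by Qa3; b2: attacked by Qa3.
Legal moves for White: none.
In check with no legal moves → checkmate.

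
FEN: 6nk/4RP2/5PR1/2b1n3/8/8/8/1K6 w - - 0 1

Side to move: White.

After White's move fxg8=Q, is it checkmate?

yes

After fxg8=Q: black king on h8; in check: yes, from the white queen on g8.
King squares — g7: attacked by Pf6; h7: attacked by Re7; g8: attacked by Rg6.
Black has no legal moves → checkmate.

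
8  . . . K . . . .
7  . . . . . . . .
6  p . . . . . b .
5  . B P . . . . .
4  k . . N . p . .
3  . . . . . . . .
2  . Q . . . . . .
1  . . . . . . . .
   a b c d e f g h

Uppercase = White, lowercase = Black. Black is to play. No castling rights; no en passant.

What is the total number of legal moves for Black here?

Black to move; king on a4.
In check: yes, from the white bishop on b5.
Legal moves: Ka5, axb5.
Count: 2.

2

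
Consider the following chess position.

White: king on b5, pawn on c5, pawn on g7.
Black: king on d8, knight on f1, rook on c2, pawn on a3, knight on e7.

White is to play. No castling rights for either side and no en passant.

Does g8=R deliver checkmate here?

After g8=R: black king on d8; in check: yes, from the white rook on g8.
Black has 3 legal replies: Kd7, Kc7, Nxg8.
In check but a legal move exists → not checkmate.

no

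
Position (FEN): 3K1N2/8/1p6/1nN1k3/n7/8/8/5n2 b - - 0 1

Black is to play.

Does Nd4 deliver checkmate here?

After Nd4: white king on d8; in check: no.
White is not in check, so this cannot be checkmate.

no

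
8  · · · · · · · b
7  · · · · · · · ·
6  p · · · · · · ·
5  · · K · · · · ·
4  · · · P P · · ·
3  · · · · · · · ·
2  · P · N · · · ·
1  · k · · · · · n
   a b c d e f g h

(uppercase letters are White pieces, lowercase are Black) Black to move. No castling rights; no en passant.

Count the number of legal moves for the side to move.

5

Black to move; king on b1.
In check: yes, from the white knight on d2.
Legal moves: Kc2, Kxb2, Ka2, Kc1, Ka1.
Count: 5.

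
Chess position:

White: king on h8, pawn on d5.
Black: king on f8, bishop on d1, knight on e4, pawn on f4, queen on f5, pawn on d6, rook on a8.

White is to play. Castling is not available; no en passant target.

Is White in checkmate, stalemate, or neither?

stalemate

White to move; white king on h8.
In check: no.
King squares — g7: attacked by Kf8; h7: attacked by Qf5; g8: attacked by Kf8.
Legal moves for White: none.
Not in check and no legal moves → stalemate.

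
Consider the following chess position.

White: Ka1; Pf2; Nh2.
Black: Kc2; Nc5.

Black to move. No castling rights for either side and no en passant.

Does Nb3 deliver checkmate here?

After Nb3: white king on a1; in check: yes, from the black knight on b3.
White has 1 legal reply: Ka2.
In check but a legal move exists → not checkmate.

no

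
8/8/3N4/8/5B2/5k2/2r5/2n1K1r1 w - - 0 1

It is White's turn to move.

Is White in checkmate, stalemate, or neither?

checkmate

White to move; white king on e1.
In check: yes, from the black rook on g1.
King squares — d1: attacked by Rg1; f1: attacked by Rg1; d2: attacked by Rc2; e2: attacked by Nc1; f2: attacked by Rc2.
Legal moves for White: none.
In check with no legal moves → checkmate.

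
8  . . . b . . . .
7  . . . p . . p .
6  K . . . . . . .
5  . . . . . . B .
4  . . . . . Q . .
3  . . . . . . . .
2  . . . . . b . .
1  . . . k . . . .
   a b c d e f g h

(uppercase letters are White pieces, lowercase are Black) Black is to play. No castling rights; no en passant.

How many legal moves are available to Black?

21

Black to move; king on d1.
In check: no.
Legal moves: Be7, Bc7, Bf6, Bdb6, Bxg5, Ba5, Ba7, Bfb6, Bc5, Bh4, Bd4, Bg3, Be3, Bg1, Be1, Ke2, Kc2, Ke1, g6, d6, d5.
Count: 21.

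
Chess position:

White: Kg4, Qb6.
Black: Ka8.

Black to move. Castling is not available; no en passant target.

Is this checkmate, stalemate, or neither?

Black to move; black king on a8.
In check: no.
King squares — a7: attacked by Qb6; b7: attacked by Qb6; b8: attacked by Qb6.
Legal moves for Black: none.
Not in check and no legal moves → stalemate.

stalemate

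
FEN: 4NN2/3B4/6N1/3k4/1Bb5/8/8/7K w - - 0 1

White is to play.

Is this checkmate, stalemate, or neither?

White to move; white king on h1.
In check: no.
Legal moves for White include: Nh7, Ne6, Ng7, Nc7+, Nf6+, Nd6, Bc8, Be6+, Bc6+, Bf5, Bb5, Bg4, Ba4, Bh3, Nh8, Ne7+, Ne5, Nh4, ... (list truncated; more exist).
White has legal moves and is not in check → neither.

neither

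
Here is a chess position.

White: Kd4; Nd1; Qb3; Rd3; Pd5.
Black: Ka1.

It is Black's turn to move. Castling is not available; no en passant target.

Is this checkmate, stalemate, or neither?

Black to move; black king on a1.
In check: no.
King squares — b1: attacked by Qb3; a2: attacked by Qb3; b2: attacked by Nd1.
Legal moves for Black: none.
Not in check and no legal moves → stalemate.

stalemate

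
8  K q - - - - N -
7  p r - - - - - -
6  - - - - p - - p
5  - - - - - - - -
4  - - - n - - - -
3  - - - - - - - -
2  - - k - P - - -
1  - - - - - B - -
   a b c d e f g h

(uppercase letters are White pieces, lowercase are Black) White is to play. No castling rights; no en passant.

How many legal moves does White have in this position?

0

White to move; king on a8.
In check: yes, from the black queen on b8.
Legal moves: none.
Count: 0.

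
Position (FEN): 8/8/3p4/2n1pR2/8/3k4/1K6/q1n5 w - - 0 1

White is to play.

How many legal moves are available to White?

1

White to move; king on b2.
In check: yes, from the black queen on a1.
Legal moves: Kxa1.
Count: 1.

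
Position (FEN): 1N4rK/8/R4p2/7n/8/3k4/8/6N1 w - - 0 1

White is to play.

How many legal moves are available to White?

2

White to move; king on h8.
In check: yes, from the black rook on g8.
Legal moves: Kxg8, Kh7.
Count: 2.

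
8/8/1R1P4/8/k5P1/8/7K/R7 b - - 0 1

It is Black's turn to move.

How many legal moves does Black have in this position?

Black to move; king on a4.
In check: yes, from the white rook on a1.
Legal moves: none.
Count: 0.

0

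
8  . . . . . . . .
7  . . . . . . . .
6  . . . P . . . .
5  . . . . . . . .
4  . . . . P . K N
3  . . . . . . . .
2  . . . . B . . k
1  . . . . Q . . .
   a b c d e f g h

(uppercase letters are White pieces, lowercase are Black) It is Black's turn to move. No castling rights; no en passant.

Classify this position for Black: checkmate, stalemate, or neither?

Black to move; black king on h2.
In check: no.
King squares — g1: attacked by Qe1; h1: attacked by Qe1; g2: attacked by Nh4; g3: attacked by Qe1; h3: attacked by Kg4.
Legal moves for Black: none.
Not in check and no legal moves → stalemate.

stalemate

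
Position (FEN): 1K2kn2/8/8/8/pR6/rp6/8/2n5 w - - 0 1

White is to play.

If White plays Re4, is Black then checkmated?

no

After Re4: black king on e8; in check: yes, from the white rook on e4.
Black has 4 legal replies: Kd8, Kf7, Kd7, Ne6.
In check but a legal move exists → not checkmate.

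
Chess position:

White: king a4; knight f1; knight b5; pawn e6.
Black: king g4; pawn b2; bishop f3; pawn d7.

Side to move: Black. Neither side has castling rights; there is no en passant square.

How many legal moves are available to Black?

Black to move; king on g4.
In check: no.
Legal moves: Kh5, Kg5, Kf5, Kh4, Kf4, Kh3, Ba8, Bb7, Bc6, Bd5, Be4, Bg2, Be2, Bh1, Bd1+, dxe6, d6, b1=Q, b1=R, b1=B, b1=N, d5.
Count: 22.

22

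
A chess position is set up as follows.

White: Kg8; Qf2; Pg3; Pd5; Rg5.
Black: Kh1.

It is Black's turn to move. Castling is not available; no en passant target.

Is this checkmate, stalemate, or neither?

stalemate

Black to move; black king on h1.
In check: no.
King squares — g1: attacked by Qf2; g2: attacked by Qf2; h2: attacked by Qf2.
Legal moves for Black: none.
Not in check and no legal moves → stalemate.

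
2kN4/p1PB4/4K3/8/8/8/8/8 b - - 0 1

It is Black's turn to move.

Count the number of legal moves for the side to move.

Black to move; king on c8.
In check: yes, from the white bishop on d7.
Legal moves: Kxc7.
Count: 1.

1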